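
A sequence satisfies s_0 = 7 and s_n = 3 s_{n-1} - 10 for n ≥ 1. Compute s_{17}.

The fixed point is -10/(1 - 3) = 5, so s_n - 5 = 3(s_{n-1} - 5).
Hence s_n = 2·3^n + 5.
s_{17} = 2·3^{17} + 5 = 2·129140163 + 5 = 258280331.

258280331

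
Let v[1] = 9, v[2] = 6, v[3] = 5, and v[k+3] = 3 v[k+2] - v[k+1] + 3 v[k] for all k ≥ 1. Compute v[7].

v[4] = 3*5 - 6 + 3*9 = 36
v[5] = 3*36 - 5 + 3*6 = 121
v[6] = 3*121 - 36 + 3*5 = 342
v[7] = 3*342 - 121 + 3*36 = 1013

1013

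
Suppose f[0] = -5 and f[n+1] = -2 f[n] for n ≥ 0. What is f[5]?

f[1] = -2·(-5) = 10
f[2] = -2·10 = -20
f[3] = -2·(-20) = 40
f[4] = -2·40 = -80
f[5] = -2·(-80) = 160

160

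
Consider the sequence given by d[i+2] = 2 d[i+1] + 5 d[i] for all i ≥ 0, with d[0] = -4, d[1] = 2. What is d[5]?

d[2] = 2·2 + 5·(-4) = -16
d[3] = 2·(-16) + 5·2 = -22
d[4] = 2·(-22) + 5·(-16) = -124
d[5] = 2·(-124) + 5·(-22) = -358

-358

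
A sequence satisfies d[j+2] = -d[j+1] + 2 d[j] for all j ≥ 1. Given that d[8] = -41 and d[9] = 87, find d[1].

Rearranging, d[j-2] = (d[j] + d[j-1]) / 2.
d[7] = (87 + (-41)) / 2 = 46/2 = 23
d[6] = (-41 + 23) / 2 = -18/2 = -9
d[5] = (23 + (-9)) / 2 = 14/2 = 7
d[4] = (-9 + 7) / 2 = -2/2 = -1
d[3] = (7 + (-1)) / 2 = 6/2 = 3
d[2] = (-1 + 3) / 2 = 2/2 = 1
d[1] = (3 + 1) / 2 = 4/2 = 2

2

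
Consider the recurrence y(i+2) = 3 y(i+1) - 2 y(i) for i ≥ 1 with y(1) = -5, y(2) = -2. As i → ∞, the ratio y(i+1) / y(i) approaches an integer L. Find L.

The characteristic equation is r^2 - 3r + 2 = 0, which factors as (r - 2)(r - 1) = 0.
So the roots are 2 and 1. Since |2| > |1| and the coefficient of 2^i is non-zero, the ratio tends to 2.

2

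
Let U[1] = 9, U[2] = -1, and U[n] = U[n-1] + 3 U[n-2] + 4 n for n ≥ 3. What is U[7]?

U[3] = (-1) + 3*9 + 12 = 38
U[4] = 38 + 3*(-1) + 16 = 51
U[5] = 51 + 3*38 + 20 = 185
U[6] = 185 + 3*51 + 24 = 362
U[7] = 362 + 3*185 + 28 = 945

945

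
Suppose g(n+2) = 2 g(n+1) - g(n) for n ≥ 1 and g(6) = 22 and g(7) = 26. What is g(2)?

Rearranging, g(n-2) = -(g(n) - 2 g(n-1)).
g(5) = -(26 - 2·22) = 18
g(4) = -(22 - 2·18) = 14
g(3) = -(18 - 2·14) = 10
g(2) = -(14 - 2·10) = 6

6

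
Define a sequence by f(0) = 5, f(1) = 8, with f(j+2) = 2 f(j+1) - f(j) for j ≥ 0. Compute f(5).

f(2) = 2·8 - 5 = 11
f(3) = 2·11 - 8 = 14
f(4) = 2·14 - 11 = 17
f(5) = 2·17 - 14 = 20

20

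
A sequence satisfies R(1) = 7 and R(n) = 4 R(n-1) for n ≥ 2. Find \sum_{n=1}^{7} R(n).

R(2) = 4·7 = 28
R(3) = 4·28 = 112
R(4) = 4·112 = 448
R(5) = 4·448 = 1792
R(6) = 4·1792 = 7168
R(7) = 4·7168 = 28672
Sum = 7 + 28 + 112 + 448 + 1792 + 7168 + 28672 = 38227

38227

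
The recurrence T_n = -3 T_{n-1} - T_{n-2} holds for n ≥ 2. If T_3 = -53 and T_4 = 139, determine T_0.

Rearranging, T_{n-2} = -(T_n + 3 T_{n-1}).
T_2 = -(139 + 3(-53)) = 20
T_1 = -(-53 + 3(20)) = -7
T_0 = -(20 + 3(-7)) = 1

1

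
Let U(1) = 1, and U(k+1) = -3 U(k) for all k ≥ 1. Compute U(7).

729

U(2) = -3(1) = -3
U(3) = -3(-3) = 9
U(4) = -3(9) = -27
U(5) = -3(-27) = 81
U(6) = -3(81) = -243
U(7) = -3(-243) = 729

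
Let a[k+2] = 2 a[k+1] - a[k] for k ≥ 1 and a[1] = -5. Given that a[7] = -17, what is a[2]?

Let a[2] = x.
a[3] = 5 + 2x
a[4] = 10 + 3x
a[5] = 15 + 4x
a[6] = 20 + 5x
a[7] = 25 + 6x
So 25 + 6x = -17, giving x = -7.

-7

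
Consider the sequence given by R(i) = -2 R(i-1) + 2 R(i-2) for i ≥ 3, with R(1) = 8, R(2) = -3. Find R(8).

R(3) = -2*(-3) + 2*8 = 22
R(4) = -2*22 + 2*(-3) = -50
R(5) = -2*(-50) + 2*22 = 144
R(6) = -2*144 + 2*(-50) = -388
R(7) = -2*(-388) + 2*144 = 1064
R(8) = -2*1064 + 2*(-388) = -2904

-2904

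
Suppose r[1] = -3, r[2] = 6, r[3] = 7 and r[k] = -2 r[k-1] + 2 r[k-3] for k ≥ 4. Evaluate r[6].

r[4] = -2(7) + 2(-3) = -20
r[5] = -2(-20) + 2(6) = 52
r[6] = -2(52) + 2(7) = -90

-90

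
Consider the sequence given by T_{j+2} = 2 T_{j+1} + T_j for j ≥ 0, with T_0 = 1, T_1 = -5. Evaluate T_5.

T_2 = 2(-5) + 1 = -9
T_3 = 2(-9) + (-5) = -23
T_4 = 2(-23) + (-9) = -55
T_5 = 2(-55) + (-23) = -133

-133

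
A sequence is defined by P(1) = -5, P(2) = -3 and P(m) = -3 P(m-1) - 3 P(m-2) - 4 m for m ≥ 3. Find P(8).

25

P(3) = -3*(-3) - 3*(-5) - 12 = 12
P(4) = -3*12 - 3*(-3) - 16 = -43
P(5) = -3*(-43) - 3*12 - 20 = 73
P(6) = -3*73 - 3*(-43) - 24 = -114
P(7) = -3*(-114) - 3*73 - 28 = 95
P(8) = -3*95 - 3*(-114) - 32 = 25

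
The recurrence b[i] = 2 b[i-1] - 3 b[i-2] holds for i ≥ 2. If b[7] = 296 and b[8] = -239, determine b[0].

Rearranging, b[i-2] = (b[i] - 2 b[i-1]) / -3.
b[6] = (-239 - 2·296) / -3 = -831/-3 = 277
b[5] = (296 - 2·277) / -3 = -258/-3 = 86
b[4] = (277 - 2·86) / -3 = 105/-3 = -35
b[3] = (86 - 2·(-35)) / -3 = 156/-3 = -52
b[2] = (-35 - 2·(-52)) / -3 = 69/-3 = -23
b[1] = (-52 - 2·(-23)) / -3 = -6/-3 = 2
b[0] = (-23 - 2·2) / -3 = -27/-3 = 9

9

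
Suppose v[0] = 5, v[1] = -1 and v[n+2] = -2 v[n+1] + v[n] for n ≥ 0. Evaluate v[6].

215

v[2] = -2·(-1) + 5 = 7
v[3] = -2·7 + (-1) = -15
v[4] = -2·(-15) + 7 = 37
v[5] = -2·37 + (-15) = -89
v[6] = -2·(-89) + 37 = 215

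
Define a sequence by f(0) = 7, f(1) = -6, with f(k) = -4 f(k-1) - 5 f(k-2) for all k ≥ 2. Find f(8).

-1001

f(2) = -4·(-6) - 5·7 = -11
f(3) = -4·(-11) - 5·(-6) = 74
f(4) = -4·74 - 5·(-11) = -241
f(5) = -4·(-241) - 5·74 = 594
f(6) = -4·594 - 5·(-241) = -1171
f(7) = -4·(-1171) - 5·594 = 1714
f(8) = -4·1714 - 5·(-1171) = -1001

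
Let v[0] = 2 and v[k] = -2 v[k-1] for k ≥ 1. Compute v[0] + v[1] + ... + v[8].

v[1] = -2(2) = -4
v[2] = -2(-4) = 8
v[3] = -2(8) = -16
v[4] = -2(-16) = 32
v[5] = -2(32) = -64
v[6] = -2(-64) = 128
v[7] = -2(128) = -256
v[8] = -2(-256) = 512
Sum = 2 + (-4) + 8 + (-16) + 32 + (-64) + 128 + (-256) + 512 = 342

342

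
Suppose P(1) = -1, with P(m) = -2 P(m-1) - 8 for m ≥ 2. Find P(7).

104

P(2) = -2*(-1) - 8 = -6
P(3) = -2*(-6) - 8 = 4
P(4) = -2*4 - 8 = -16
P(5) = -2*(-16) - 8 = 24
P(6) = -2*24 - 8 = -56
P(7) = -2*(-56) - 8 = 104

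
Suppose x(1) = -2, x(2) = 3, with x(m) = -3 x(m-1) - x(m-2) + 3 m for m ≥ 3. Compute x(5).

4

x(3) = -3·3 - (-2) + 9 = 2
x(4) = -3·2 - 3 + 12 = 3
x(5) = -3·3 - 2 + 15 = 4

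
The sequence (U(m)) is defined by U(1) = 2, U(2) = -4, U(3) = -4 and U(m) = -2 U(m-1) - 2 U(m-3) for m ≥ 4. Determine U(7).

-24

U(4) = -2·(-4) - 2·2 = 4
U(5) = -2·4 - 2·(-4) = 0
U(6) = -2·0 - 2·(-4) = 8
U(7) = -2·8 - 2·4 = -24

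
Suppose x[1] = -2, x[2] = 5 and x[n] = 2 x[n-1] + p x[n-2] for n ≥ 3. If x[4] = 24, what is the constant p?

4

x[3] = 10 - 2p
x[4] = 20 + p
So 20 + p = 24, giving p = 4.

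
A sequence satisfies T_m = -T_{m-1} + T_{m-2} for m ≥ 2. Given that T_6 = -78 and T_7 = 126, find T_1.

Rearranging, T_{m-2} = T_m + T_{m-1}.
T_5 = 126 + (-78) = 48
T_4 = -78 + 48 = -30
T_3 = 48 + (-30) = 18
T_2 = -30 + 18 = -12
T_1 = 18 + (-12) = 6

6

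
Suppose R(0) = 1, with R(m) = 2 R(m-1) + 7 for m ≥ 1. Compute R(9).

4089

R(1) = 2(1) + 7 = 9
R(2) = 2(9) + 7 = 25
R(3) = 2(25) + 7 = 57
R(4) = 2(57) + 7 = 121
R(5) = 2(121) + 7 = 249
R(6) = 2(249) + 7 = 505
R(7) = 2(505) + 7 = 1017
R(8) = 2(1017) + 7 = 2041
R(9) = 2(2041) + 7 = 4089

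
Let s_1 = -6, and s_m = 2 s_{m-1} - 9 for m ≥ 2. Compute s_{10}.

s_2 = 2*(-6) - 9 = -21
s_3 = 2*(-21) - 9 = -51
s_4 = 2*(-51) - 9 = -111
s_5 = 2*(-111) - 9 = -231
s_6 = 2*(-231) - 9 = -471
s_7 = 2*(-471) - 9 = -951
s_8 = 2*(-951) - 9 = -1911
s_9 = 2*(-1911) - 9 = -3831
s_{10} = 2*(-3831) - 9 = -7671

-7671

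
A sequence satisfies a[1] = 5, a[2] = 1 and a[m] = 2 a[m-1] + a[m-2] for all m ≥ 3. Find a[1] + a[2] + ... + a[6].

154

a[3] = 2(1) + 5 = 7
a[4] = 2(7) + 1 = 15
a[5] = 2(15) + 7 = 37
a[6] = 2(37) + 15 = 89
Sum = 5 + 1 + 7 + 15 + 37 + 89 = 154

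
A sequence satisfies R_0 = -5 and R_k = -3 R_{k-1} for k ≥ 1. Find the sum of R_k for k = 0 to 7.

8200

R_1 = -3(-5) = 15
R_2 = -3(15) = -45
R_3 = -3(-45) = 135
R_4 = -3(135) = -405
R_5 = -3(-405) = 1215
R_6 = -3(1215) = -3645
R_7 = -3(-3645) = 10935
Sum = (-5) + 15 + (-45) + 135 + (-405) + 1215 + (-3645) + 10935 = 8200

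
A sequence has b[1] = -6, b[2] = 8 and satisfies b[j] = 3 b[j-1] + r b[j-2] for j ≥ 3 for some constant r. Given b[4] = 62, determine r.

b[3] = 24 - 6r
b[4] = 72 - 10r
So 72 - 10r = 62, giving r = 1.

1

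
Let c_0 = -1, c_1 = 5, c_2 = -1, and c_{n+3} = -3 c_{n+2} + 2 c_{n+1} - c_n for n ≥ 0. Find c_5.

176

c_3 = -3*(-1) + 2*5 - (-1) = 14
c_4 = -3*14 + 2*(-1) - 5 = -49
c_5 = -3*(-49) + 2*14 - (-1) = 176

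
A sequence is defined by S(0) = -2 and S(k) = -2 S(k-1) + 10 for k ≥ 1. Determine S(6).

-338

S(1) = -2*(-2) + 10 = 14
S(2) = -2*14 + 10 = -18
S(3) = -2*(-18) + 10 = 46
S(4) = -2*46 + 10 = -82
S(5) = -2*(-82) + 10 = 174
S(6) = -2*174 + 10 = -338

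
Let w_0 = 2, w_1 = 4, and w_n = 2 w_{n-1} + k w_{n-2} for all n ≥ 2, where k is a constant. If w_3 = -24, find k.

w_2 = 8 + 2k
w_3 = 16 + 8k
So 16 + 8k = -24, giving k = -5.

-5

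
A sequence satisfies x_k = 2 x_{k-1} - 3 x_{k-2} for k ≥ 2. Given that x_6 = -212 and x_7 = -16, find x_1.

Rearranging, x_{k-2} = (x_k - 2 x_{k-1}) / -3.
x_5 = (-16 - 2*(-212)) / -3 = 408/-3 = -136
x_4 = (-212 - 2*(-136)) / -3 = 60/-3 = -20
x_3 = (-136 - 2*(-20)) / -3 = -96/-3 = 32
x_2 = (-20 - 2*32) / -3 = -84/-3 = 28
x_1 = (32 - 2*28) / -3 = -24/-3 = 8

8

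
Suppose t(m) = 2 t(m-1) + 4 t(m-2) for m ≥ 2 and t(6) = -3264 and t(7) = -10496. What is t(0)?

-7

Rearranging, t(m-2) = (t(m) - 2 t(m-1)) / 4.
t(5) = (-10496 - 2*(-3264)) / 4 = -3968/4 = -992
t(4) = (-3264 - 2*(-992)) / 4 = -1280/4 = -320
t(3) = (-992 - 2*(-320)) / 4 = -352/4 = -88
t(2) = (-320 - 2*(-88)) / 4 = -144/4 = -36
t(1) = (-88 - 2*(-36)) / 4 = -16/4 = -4
t(0) = (-36 - 2*(-4)) / 4 = -28/4 = -7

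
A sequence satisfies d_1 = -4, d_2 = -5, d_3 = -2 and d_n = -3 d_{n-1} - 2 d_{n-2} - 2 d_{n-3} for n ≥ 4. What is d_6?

130

d_4 = -3*(-2) - 2*(-5) - 2*(-4) = 24
d_5 = -3*24 - 2*(-2) - 2*(-5) = -58
d_6 = -3*(-58) - 2*24 - 2*(-2) = 130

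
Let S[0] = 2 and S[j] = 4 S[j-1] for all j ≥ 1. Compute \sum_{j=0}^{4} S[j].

682

S[1] = 4*2 = 8
S[2] = 4*8 = 32
S[3] = 4*32 = 128
S[4] = 4*128 = 512
Sum = 2 + 8 + 32 + 128 + 512 = 682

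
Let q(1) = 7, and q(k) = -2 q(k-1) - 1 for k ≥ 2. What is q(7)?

q(2) = -2(7) - 1 = -15
q(3) = -2(-15) - 1 = 29
q(4) = -2(29) - 1 = -59
q(5) = -2(-59) - 1 = 117
q(6) = -2(117) - 1 = -235
q(7) = -2(-235) - 1 = 469

469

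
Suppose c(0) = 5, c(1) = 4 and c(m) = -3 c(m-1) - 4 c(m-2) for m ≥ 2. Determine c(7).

c(2) = -3(4) - 4(5) = -32
c(3) = -3(-32) - 4(4) = 80
c(4) = -3(80) - 4(-32) = -112
c(5) = -3(-112) - 4(80) = 16
c(6) = -3(16) - 4(-112) = 400
c(7) = -3(400) - 4(16) = -1264

-1264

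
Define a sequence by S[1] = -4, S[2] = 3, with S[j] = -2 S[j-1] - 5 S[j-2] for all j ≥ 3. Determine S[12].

27197

S[3] = -2*3 - 5*(-4) = 14
S[4] = -2*14 - 5*3 = -43
S[5] = -2*(-43) - 5*14 = 16
S[6] = -2*16 - 5*(-43) = 183
S[7] = -2*183 - 5*16 = -446
S[8] = -2*(-446) - 5*183 = -23
S[9] = -2*(-23) - 5*(-446) = 2276
S[10] = -2*2276 - 5*(-23) = -4437
S[11] = -2*(-4437) - 5*2276 = -2506
S[12] = -2*(-2506) - 5*(-4437) = 27197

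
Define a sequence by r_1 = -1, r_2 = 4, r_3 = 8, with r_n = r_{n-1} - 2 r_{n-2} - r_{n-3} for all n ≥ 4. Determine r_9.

98

r_4 = 8 - 2*4 - (-1) = 1
r_5 = 1 - 2*8 - 4 = -19
r_6 = (-19) - 2*1 - 8 = -29
r_7 = (-29) - 2*(-19) - 1 = 8
r_8 = 8 - 2*(-29) - (-19) = 85
r_9 = 85 - 2*8 - (-29) = 98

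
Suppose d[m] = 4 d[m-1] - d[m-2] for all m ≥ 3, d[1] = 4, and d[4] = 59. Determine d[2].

Let d[2] = v.
d[3] = -4 + 4v
d[4] = -16 + 15v
So -16 + 15v = 59, giving v = 5.

5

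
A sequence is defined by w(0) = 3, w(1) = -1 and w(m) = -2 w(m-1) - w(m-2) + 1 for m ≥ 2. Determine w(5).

5

w(2) = -2·(-1) - 3 + 1 = 0
w(3) = -2·0 - (-1) + 1 = 2
w(4) = -2·2 - 0 + 1 = -3
w(5) = -2·(-3) - 2 + 1 = 5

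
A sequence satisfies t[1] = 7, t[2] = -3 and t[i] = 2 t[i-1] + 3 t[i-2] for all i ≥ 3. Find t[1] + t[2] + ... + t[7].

1099

t[3] = 2(-3) + 3(7) = 15
t[4] = 2(15) + 3(-3) = 21
t[5] = 2(21) + 3(15) = 87
t[6] = 2(87) + 3(21) = 237
t[7] = 2(237) + 3(87) = 735
Sum = 7 + (-3) + 15 + 21 + 87 + 237 + 735 = 1099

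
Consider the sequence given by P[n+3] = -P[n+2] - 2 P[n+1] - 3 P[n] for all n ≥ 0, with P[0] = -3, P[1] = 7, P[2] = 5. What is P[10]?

308

P[3] = -5 - 2(7) - 3(-3) = -10
P[4] = -(-10) - 2(5) - 3(7) = -21
P[5] = -(-21) - 2(-10) - 3(5) = 26
P[6] = -26 - 2(-21) - 3(-10) = 46
P[7] = -46 - 2(26) - 3(-21) = -35
P[8] = -(-35) - 2(46) - 3(26) = -135
P[9] = -(-135) - 2(-35) - 3(46) = 67
P[10] = -67 - 2(-135) - 3(-35) = 308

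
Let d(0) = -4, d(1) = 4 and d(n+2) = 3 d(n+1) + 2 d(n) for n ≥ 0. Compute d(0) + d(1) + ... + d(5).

d(2) = 3·4 + 2·(-4) = 4
d(3) = 3·4 + 2·4 = 20
d(4) = 3·20 + 2·4 = 68
d(5) = 3·68 + 2·20 = 244
Sum = (-4) + 4 + 4 + 20 + 68 + 244 = 336

336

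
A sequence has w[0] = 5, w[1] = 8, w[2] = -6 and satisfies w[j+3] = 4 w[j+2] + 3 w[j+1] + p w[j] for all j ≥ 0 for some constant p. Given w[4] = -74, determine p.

-2

w[3] = 5p
w[4] = -18 + 28p
So -18 + 28p = -74, giving p = -2.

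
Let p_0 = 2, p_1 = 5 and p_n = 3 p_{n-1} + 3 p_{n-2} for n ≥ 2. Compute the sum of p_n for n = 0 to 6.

p_2 = 3*5 + 3*2 = 21
p_3 = 3*21 + 3*5 = 78
p_4 = 3*78 + 3*21 = 297
p_5 = 3*297 + 3*78 = 1125
p_6 = 3*1125 + 3*297 = 4266
Sum = 2 + 5 + 21 + 78 + 297 + 1125 + 4266 = 5794

5794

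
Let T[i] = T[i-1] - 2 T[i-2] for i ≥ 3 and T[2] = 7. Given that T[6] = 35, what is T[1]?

Let T[1] = y.
T[3] = 7 - 2y
T[4] = -7 - 2y
T[5] = -21 + 2y
T[6] = -7 + 6y
So -7 + 6y = 35, giving y = 7.

7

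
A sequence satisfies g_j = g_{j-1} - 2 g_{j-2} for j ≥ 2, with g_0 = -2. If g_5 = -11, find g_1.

-1

Let g_1 = x.
g_2 = 4 + x
g_3 = 4 - x
g_4 = -4 - 3x
g_5 = -12 - x
So -12 - x = -11, giving x = -1.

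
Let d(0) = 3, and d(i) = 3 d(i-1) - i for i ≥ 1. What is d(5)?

550

d(1) = 3*3 - 1 = 8
d(2) = 3*8 - 2 = 22
d(3) = 3*22 - 3 = 63
d(4) = 3*63 - 4 = 185
d(5) = 3*185 - 5 = 550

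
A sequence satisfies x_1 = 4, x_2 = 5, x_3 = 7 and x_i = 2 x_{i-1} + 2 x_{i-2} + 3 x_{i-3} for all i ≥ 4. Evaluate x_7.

x_4 = 2*7 + 2*5 + 3*4 = 36
x_5 = 2*36 + 2*7 + 3*5 = 101
x_6 = 2*101 + 2*36 + 3*7 = 295
x_7 = 2*295 + 2*101 + 3*36 = 900

900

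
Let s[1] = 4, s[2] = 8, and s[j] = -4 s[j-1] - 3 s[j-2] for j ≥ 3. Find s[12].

1062872

s[3] = -4(8) - 3(4) = -44
s[4] = -4(-44) - 3(8) = 152
s[5] = -4(152) - 3(-44) = -476
s[6] = -4(-476) - 3(152) = 1448
s[7] = -4(1448) - 3(-476) = -4364
s[8] = -4(-4364) - 3(1448) = 13112
s[9] = -4(13112) - 3(-4364) = -39356
s[10] = -4(-39356) - 3(13112) = 118088
s[11] = -4(118088) - 3(-39356) = -354284
s[12] = -4(-354284) - 3(118088) = 1062872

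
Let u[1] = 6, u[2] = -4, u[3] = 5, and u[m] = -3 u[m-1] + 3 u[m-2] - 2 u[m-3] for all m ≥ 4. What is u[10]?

-126867

u[4] = -3(5) + 3(-4) - 2(6) = -39
u[5] = -3(-39) + 3(5) - 2(-4) = 140
u[6] = -3(140) + 3(-39) - 2(5) = -547
u[7] = -3(-547) + 3(140) - 2(-39) = 2139
u[8] = -3(2139) + 3(-547) - 2(140) = -8338
u[9] = -3(-8338) + 3(2139) - 2(-547) = 32525
u[10] = -3(32525) + 3(-8338) - 2(2139) = -126867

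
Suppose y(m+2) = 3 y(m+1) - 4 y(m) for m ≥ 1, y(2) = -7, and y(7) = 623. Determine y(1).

7

Let y(1) = z.
y(3) = -21 - 4z
y(4) = -35 - 12z
y(5) = -21 - 20z
y(6) = 77 - 12z
y(7) = 315 + 44z
So 315 + 44z = 623, giving z = 7.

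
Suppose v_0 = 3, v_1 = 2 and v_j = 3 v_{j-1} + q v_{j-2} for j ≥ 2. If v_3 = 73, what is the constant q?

5

v_2 = 6 + 3q
v_3 = 18 + 11q
So 18 + 11q = 73, giving q = 5.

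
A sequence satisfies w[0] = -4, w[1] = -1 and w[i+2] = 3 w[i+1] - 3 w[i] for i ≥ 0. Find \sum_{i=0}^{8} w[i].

88

w[2] = 3·(-1) - 3·(-4) = 9
w[3] = 3·9 - 3·(-1) = 30
w[4] = 3·30 - 3·9 = 63
w[5] = 3·63 - 3·30 = 99
w[6] = 3·99 - 3·63 = 108
w[7] = 3·108 - 3·99 = 27
w[8] = 3·27 - 3·108 = -243
Sum = (-4) + (-1) + 9 + 30 + 63 + 99 + 108 + 27 + (-243) = 88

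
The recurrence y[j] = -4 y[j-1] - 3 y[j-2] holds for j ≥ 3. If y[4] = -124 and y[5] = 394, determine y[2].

Rearranging, y[j-2] = (y[j] + 4 y[j-1]) / -3.
y[3] = (394 + 4*(-124)) / -3 = -102/-3 = 34
y[2] = (-124 + 4*34) / -3 = 12/-3 = -4

-4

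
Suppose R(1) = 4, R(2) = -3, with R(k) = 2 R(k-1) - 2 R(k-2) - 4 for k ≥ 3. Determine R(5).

R(3) = 2(-3) - 2(4) - 4 = -18
R(4) = 2(-18) - 2(-3) - 4 = -34
R(5) = 2(-34) - 2(-18) - 4 = -36

-36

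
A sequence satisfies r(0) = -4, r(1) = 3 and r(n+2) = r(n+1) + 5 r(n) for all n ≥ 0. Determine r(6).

-532

r(2) = 3 + 5*(-4) = -17
r(3) = (-17) + 5*3 = -2
r(4) = (-2) + 5*(-17) = -87
r(5) = (-87) + 5*(-2) = -97
r(6) = (-97) + 5*(-87) = -532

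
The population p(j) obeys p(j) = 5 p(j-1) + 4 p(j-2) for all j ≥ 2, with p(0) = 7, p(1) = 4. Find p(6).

47808

p(2) = 5(4) + 4(7) = 48
p(3) = 5(48) + 4(4) = 256
p(4) = 5(256) + 4(48) = 1472
p(5) = 5(1472) + 4(256) = 8384
p(6) = 5(8384) + 4(1472) = 47808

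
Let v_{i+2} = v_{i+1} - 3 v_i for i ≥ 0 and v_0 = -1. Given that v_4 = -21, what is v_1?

3

Let v_1 = x.
v_2 = 3 + x
v_3 = 3 - 2x
v_4 = -6 - 5x
So -6 - 5x = -21, giving x = 3.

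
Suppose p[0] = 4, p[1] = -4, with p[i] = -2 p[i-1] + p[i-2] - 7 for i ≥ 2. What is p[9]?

p[2] = -2(-4) + 4 - 7 = 5
p[3] = -2(5) + (-4) - 7 = -21
p[4] = -2(-21) + 5 - 7 = 40
p[5] = -2(40) + (-21) - 7 = -108
p[6] = -2(-108) + 40 - 7 = 249
p[7] = -2(249) + (-108) - 7 = -613
p[8] = -2(-613) + 249 - 7 = 1468
p[9] = -2(1468) + (-613) - 7 = -3556

-3556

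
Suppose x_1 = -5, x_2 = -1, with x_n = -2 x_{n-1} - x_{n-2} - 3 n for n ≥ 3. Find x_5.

x_3 = -2(-1) - (-5) - 9 = -2
x_4 = -2(-2) - (-1) - 12 = -7
x_5 = -2(-7) - (-2) - 15 = 1

1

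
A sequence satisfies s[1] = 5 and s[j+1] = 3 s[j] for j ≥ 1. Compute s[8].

10935

s[2] = 3*5 = 15
s[3] = 3*15 = 45
s[4] = 3*45 = 135
s[5] = 3*135 = 405
s[6] = 3*405 = 1215
s[7] = 3*1215 = 3645
s[8] = 3*3645 = 10935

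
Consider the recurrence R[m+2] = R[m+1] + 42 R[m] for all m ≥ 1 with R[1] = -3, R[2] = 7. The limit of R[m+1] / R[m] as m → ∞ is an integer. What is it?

The characteristic equation is r^2 - r - 42 = 0, which factors as (r - 7)(r + 6) = 0.
So the roots are 7 and -6. Since |7| > |-6| and the coefficient of 7^m is non-zero, the ratio tends to 7.

7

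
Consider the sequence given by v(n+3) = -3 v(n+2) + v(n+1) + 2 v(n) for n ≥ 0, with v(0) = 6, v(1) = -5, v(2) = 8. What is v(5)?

v(3) = -3(8) + (-5) + 2(6) = -17
v(4) = -3(-17) + 8 + 2(-5) = 49
v(5) = -3(49) + (-17) + 2(8) = -148

-148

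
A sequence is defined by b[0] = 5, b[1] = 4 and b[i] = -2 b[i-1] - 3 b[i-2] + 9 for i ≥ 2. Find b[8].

b[2] = -2(4) - 3(5) + 9 = -14
b[3] = -2(-14) - 3(4) + 9 = 25
b[4] = -2(25) - 3(-14) + 9 = 1
b[5] = -2(1) - 3(25) + 9 = -68
b[6] = -2(-68) - 3(1) + 9 = 142
b[7] = -2(142) - 3(-68) + 9 = -71
b[8] = -2(-71) - 3(142) + 9 = -275

-275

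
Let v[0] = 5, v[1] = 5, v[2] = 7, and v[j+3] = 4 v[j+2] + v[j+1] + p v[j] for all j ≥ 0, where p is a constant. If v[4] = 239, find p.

4

v[3] = 33 + 5p
v[4] = 139 + 25p
So 139 + 25p = 239, giving p = 4.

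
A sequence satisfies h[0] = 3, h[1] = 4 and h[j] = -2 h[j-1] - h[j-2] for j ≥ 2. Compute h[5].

h[2] = -2·4 - 3 = -11
h[3] = -2·(-11) - 4 = 18
h[4] = -2·18 - (-11) = -25
h[5] = -2·(-25) - 18 = 32

32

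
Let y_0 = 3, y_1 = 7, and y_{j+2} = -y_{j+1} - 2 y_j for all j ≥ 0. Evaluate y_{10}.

179

y_2 = -7 - 2(3) = -13
y_3 = -(-13) - 2(7) = -1
y_4 = -(-1) - 2(-13) = 27
y_5 = -27 - 2(-1) = -25
y_6 = -(-25) - 2(27) = -29
y_7 = -(-29) - 2(-25) = 79
y_8 = -79 - 2(-29) = -21
y_9 = -(-21) - 2(79) = -137
y_{10} = -(-137) - 2(-21) = 179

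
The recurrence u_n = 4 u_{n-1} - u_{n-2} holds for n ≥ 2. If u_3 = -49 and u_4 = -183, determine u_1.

-3

Rearranging, u_{n-2} = -(u_n - 4 u_{n-1}).
u_2 = -(-183 - 4·(-49)) = -13
u_1 = -(-49 - 4·(-13)) = -3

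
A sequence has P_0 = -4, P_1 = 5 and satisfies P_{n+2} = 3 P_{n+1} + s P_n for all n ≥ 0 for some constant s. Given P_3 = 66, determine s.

P_2 = 15 - 4s
P_3 = 45 - 7s
So 45 - 7s = 66, giving s = -3.

-3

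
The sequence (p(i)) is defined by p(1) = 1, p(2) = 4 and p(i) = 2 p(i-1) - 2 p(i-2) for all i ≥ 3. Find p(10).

64

p(3) = 2·4 - 2·1 = 6
p(4) = 2·6 - 2·4 = 4
p(5) = 2·4 - 2·6 = -4
p(6) = 2·(-4) - 2·4 = -16
p(7) = 2·(-16) - 2·(-4) = -24
p(8) = 2·(-24) - 2·(-16) = -16
p(9) = 2·(-16) - 2·(-24) = 16
p(10) = 2·16 - 2·(-16) = 64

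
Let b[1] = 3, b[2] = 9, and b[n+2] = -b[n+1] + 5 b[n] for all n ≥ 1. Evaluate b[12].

b[3] = -9 + 5*3 = 6
b[4] = -6 + 5*9 = 39
b[5] = -39 + 5*6 = -9
b[6] = -(-9) + 5*39 = 204
b[7] = -204 + 5*(-9) = -249
b[8] = -(-249) + 5*204 = 1269
b[9] = -1269 + 5*(-249) = -2514
b[10] = -(-2514) + 5*1269 = 8859
b[11] = -8859 + 5*(-2514) = -21429
b[12] = -(-21429) + 5*8859 = 65724

65724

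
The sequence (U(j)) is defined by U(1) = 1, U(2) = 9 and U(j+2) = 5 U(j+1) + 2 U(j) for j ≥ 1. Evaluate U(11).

32672007

U(3) = 5(9) + 2(1) = 47
U(4) = 5(47) + 2(9) = 253
U(5) = 5(253) + 2(47) = 1359
U(6) = 5(1359) + 2(253) = 7301
U(7) = 5(7301) + 2(1359) = 39223
U(8) = 5(39223) + 2(7301) = 210717
U(9) = 5(210717) + 2(39223) = 1132031
U(10) = 5(1132031) + 2(210717) = 6081589
U(11) = 5(6081589) + 2(1132031) = 32672007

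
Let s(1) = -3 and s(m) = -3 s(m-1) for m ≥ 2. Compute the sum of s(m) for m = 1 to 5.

-183

s(2) = -3(-3) = 9
s(3) = -3(9) = -27
s(4) = -3(-27) = 81
s(5) = -3(81) = -243
Sum = (-3) + 9 + (-27) + 81 + (-243) = -183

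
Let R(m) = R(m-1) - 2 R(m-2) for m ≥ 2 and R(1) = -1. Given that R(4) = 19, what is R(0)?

8

Let R(0) = w.
R(2) = -1 - 2w
R(3) = 1 - 2w
R(4) = 3 + 2w
So 3 + 2w = 19, giving w = 8.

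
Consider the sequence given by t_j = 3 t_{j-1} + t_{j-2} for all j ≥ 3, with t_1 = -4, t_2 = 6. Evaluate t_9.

t_3 = 3*6 + (-4) = 14
t_4 = 3*14 + 6 = 48
t_5 = 3*48 + 14 = 158
t_6 = 3*158 + 48 = 522
t_7 = 3*522 + 158 = 1724
t_8 = 3*1724 + 522 = 5694
t_9 = 3*5694 + 1724 = 18806

18806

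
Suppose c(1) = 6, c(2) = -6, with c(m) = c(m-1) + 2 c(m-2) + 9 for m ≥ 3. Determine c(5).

c(3) = (-6) + 2*6 + 9 = 15
c(4) = 15 + 2*(-6) + 9 = 12
c(5) = 12 + 2*15 + 9 = 51

51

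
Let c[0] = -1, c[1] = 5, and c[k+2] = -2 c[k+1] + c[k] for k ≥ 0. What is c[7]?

915

c[2] = -2(5) + (-1) = -11
c[3] = -2(-11) + 5 = 27
c[4] = -2(27) + (-11) = -65
c[5] = -2(-65) + 27 = 157
c[6] = -2(157) + (-65) = -379
c[7] = -2(-379) + 157 = 915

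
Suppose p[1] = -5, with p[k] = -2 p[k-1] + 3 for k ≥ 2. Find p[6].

193

p[2] = -2(-5) + 3 = 13
p[3] = -2(13) + 3 = -23
p[4] = -2(-23) + 3 = 49
p[5] = -2(49) + 3 = -95
p[6] = -2(-95) + 3 = 193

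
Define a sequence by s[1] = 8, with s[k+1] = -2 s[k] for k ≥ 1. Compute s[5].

128

s[2] = -2·8 = -16
s[3] = -2·(-16) = 32
s[4] = -2·32 = -64
s[5] = -2·(-64) = 128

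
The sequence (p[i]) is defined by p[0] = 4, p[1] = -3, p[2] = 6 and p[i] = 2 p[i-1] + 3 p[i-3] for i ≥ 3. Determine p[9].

3948

p[3] = 2*6 + 3*4 = 24
p[4] = 2*24 + 3*(-3) = 39
p[5] = 2*39 + 3*6 = 96
p[6] = 2*96 + 3*24 = 264
p[7] = 2*264 + 3*39 = 645
p[8] = 2*645 + 3*96 = 1578
p[9] = 2*1578 + 3*264 = 3948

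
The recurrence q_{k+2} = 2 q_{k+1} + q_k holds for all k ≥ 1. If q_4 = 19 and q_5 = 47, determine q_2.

Rearranging, q_{k-2} = q_k - 2 q_{k-1}.
q_3 = 47 - 2*19 = 9
q_2 = 19 - 2*9 = 1

1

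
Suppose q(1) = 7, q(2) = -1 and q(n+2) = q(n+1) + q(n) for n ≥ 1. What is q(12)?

q(3) = (-1) + 7 = 6
q(4) = 6 + (-1) = 5
q(5) = 5 + 6 = 11
q(6) = 11 + 5 = 16
q(7) = 16 + 11 = 27
q(8) = 27 + 16 = 43
q(9) = 43 + 27 = 70
q(10) = 70 + 43 = 113
q(11) = 113 + 70 = 183
q(12) = 183 + 113 = 296

296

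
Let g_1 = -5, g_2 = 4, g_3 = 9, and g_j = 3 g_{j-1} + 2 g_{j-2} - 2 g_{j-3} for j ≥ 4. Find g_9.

g_4 = 3(9) + 2(4) - 2(-5) = 45
g_5 = 3(45) + 2(9) - 2(4) = 145
g_6 = 3(145) + 2(45) - 2(9) = 507
g_7 = 3(507) + 2(145) - 2(45) = 1721
g_8 = 3(1721) + 2(507) - 2(145) = 5887
g_9 = 3(5887) + 2(1721) - 2(507) = 20089

20089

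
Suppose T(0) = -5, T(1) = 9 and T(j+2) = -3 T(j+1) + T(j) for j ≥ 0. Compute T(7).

12501

T(2) = -3*9 + (-5) = -32
T(3) = -3*(-32) + 9 = 105
T(4) = -3*105 + (-32) = -347
T(5) = -3*(-347) + 105 = 1146
T(6) = -3*1146 + (-347) = -3785
T(7) = -3*(-3785) + 1146 = 12501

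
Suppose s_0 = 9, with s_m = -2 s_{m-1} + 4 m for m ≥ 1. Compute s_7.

s_1 = -2·9 + 4 = -14
s_2 = -2·(-14) + 8 = 36
s_3 = -2·36 + 12 = -60
s_4 = -2·(-60) + 16 = 136
s_5 = -2·136 + 20 = -252
s_6 = -2·(-252) + 24 = 528
s_7 = -2·528 + 28 = -1028

-1028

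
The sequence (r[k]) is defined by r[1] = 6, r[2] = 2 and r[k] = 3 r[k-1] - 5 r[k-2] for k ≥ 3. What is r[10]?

r[3] = 3*2 - 5*6 = -24
r[4] = 3*(-24) - 5*2 = -82
r[5] = 3*(-82) - 5*(-24) = -126
r[6] = 3*(-126) - 5*(-82) = 32
r[7] = 3*32 - 5*(-126) = 726
r[8] = 3*726 - 5*32 = 2018
r[9] = 3*2018 - 5*726 = 2424
r[10] = 3*2424 - 5*2018 = -2818

-2818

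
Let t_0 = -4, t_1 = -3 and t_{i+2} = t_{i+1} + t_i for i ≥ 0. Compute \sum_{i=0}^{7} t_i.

t_2 = (-3) + (-4) = -7
t_3 = (-7) + (-3) = -10
t_4 = (-10) + (-7) = -17
t_5 = (-17) + (-10) = -27
t_6 = (-27) + (-17) = -44
t_7 = (-44) + (-27) = -71
Sum = (-4) + (-3) + (-7) + (-10) + (-17) + (-27) + (-44) + (-71) = -183

-183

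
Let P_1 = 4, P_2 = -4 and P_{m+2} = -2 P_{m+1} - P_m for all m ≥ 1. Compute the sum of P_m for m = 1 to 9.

P_3 = -2(-4) - 4 = 4
P_4 = -2(4) - (-4) = -4
P_5 = -2(-4) - 4 = 4
P_6 = -2(4) - (-4) = -4
P_7 = -2(-4) - 4 = 4
P_8 = -2(4) - (-4) = -4
P_9 = -2(-4) - 4 = 4
Sum = 4 + (-4) + 4 + (-4) + 4 + (-4) + 4 + (-4) + 4 = 4

4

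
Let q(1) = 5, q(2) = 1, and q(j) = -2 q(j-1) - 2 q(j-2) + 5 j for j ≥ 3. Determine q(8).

-18

q(3) = -2(1) - 2(5) + 15 = 3
q(4) = -2(3) - 2(1) + 20 = 12
q(5) = -2(12) - 2(3) + 25 = -5
q(6) = -2(-5) - 2(12) + 30 = 16
q(7) = -2(16) - 2(-5) + 35 = 13
q(8) = -2(13) - 2(16) + 40 = -18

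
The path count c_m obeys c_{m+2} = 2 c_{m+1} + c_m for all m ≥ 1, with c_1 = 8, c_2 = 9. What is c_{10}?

12129

c_3 = 2(9) + 8 = 26
c_4 = 2(26) + 9 = 61
c_5 = 2(61) + 26 = 148
c_6 = 2(148) + 61 = 357
c_7 = 2(357) + 148 = 862
c_8 = 2(862) + 357 = 2081
c_9 = 2(2081) + 862 = 5024
c_{10} = 2(5024) + 2081 = 12129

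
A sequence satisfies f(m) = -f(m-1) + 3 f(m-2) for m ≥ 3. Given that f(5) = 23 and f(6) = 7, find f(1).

Rearranging, f(m-2) = (f(m) + f(m-1)) / 3.
f(4) = (7 + 23) / 3 = 30/3 = 10
f(3) = (23 + 10) / 3 = 33/3 = 11
f(2) = (10 + 11) / 3 = 21/3 = 7
f(1) = (11 + 7) / 3 = 18/3 = 6

6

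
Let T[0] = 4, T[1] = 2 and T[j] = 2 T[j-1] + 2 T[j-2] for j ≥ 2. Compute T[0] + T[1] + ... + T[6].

T[2] = 2*2 + 2*4 = 12
T[3] = 2*12 + 2*2 = 28
T[4] = 2*28 + 2*12 = 80
T[5] = 2*80 + 2*28 = 216
T[6] = 2*216 + 2*80 = 592
Sum = 4 + 2 + 12 + 28 + 80 + 216 + 592 = 934

934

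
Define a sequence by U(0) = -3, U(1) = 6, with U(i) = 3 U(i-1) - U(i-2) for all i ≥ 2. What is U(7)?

2694

U(2) = 3·6 - (-3) = 21
U(3) = 3·21 - 6 = 57
U(4) = 3·57 - 21 = 150
U(5) = 3·150 - 57 = 393
U(6) = 3·393 - 150 = 1029
U(7) = 3·1029 - 393 = 2694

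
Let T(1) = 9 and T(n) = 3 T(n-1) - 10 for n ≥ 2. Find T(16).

57395633

The fixed point is -10/(1 - 3) = 5, so T(n) - 5 = 3(T(n-1) - 5).
Hence T(n) = 4·3^{n-1} + 5.
T(16) = 4·3^{15} + 5 = 4·14348907 + 5 = 57395633.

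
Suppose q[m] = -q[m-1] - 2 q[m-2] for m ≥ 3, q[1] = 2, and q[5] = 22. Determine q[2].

Let q[2] = x.
q[3] = -4 - x
q[4] = 4 - x
q[5] = 4 + 3x
So 4 + 3x = 22, giving x = 6.

6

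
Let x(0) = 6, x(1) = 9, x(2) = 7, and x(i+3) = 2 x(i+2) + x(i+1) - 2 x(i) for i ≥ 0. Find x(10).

347

x(3) = 2(7) + 9 - 2(6) = 11
x(4) = 2(11) + 7 - 2(9) = 11
x(5) = 2(11) + 11 - 2(7) = 19
x(6) = 2(19) + 11 - 2(11) = 27
x(7) = 2(27) + 19 - 2(11) = 51
x(8) = 2(51) + 27 - 2(19) = 91
x(9) = 2(91) + 51 - 2(27) = 179
x(10) = 2(179) + 91 - 2(51) = 347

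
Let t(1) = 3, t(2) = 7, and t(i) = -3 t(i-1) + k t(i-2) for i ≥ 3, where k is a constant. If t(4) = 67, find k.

t(3) = -21 + 3k
t(4) = 63 - 2k
So 63 - 2k = 67, giving k = -2.

-2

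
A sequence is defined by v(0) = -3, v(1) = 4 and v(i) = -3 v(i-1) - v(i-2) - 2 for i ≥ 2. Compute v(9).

8803

v(2) = -3*4 - (-3) - 2 = -11
v(3) = -3*(-11) - 4 - 2 = 27
v(4) = -3*27 - (-11) - 2 = -72
v(5) = -3*(-72) - 27 - 2 = 187
v(6) = -3*187 - (-72) - 2 = -491
v(7) = -3*(-491) - 187 - 2 = 1284
v(8) = -3*1284 - (-491) - 2 = -3363
v(9) = -3*(-3363) - 1284 - 2 = 8803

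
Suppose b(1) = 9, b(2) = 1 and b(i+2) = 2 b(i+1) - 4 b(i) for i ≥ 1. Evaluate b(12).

b(3) = 2(1) - 4(9) = -34
b(4) = 2(-34) - 4(1) = -72
b(5) = 2(-72) - 4(-34) = -8
b(6) = 2(-8) - 4(-72) = 272
b(7) = 2(272) - 4(-8) = 576
b(8) = 2(576) - 4(272) = 64
b(9) = 2(64) - 4(576) = -2176
b(10) = 2(-2176) - 4(64) = -4608
b(11) = 2(-4608) - 4(-2176) = -512
b(12) = 2(-512) - 4(-4608) = 17408

17408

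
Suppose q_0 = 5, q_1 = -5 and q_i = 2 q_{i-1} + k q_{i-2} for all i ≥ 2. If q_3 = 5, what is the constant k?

q_2 = -10 + 5k
q_3 = -20 + 5k
So -20 + 5k = 5, giving k = 5.

5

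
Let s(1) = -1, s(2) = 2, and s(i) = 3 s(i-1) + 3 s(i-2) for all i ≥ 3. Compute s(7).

s(3) = 3*2 + 3*(-1) = 3
s(4) = 3*3 + 3*2 = 15
s(5) = 3*15 + 3*3 = 54
s(6) = 3*54 + 3*15 = 207
s(7) = 3*207 + 3*54 = 783

783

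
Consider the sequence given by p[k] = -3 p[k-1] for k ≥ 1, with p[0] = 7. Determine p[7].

-15309

p[1] = -3(7) = -21
p[2] = -3(-21) = 63
p[3] = -3(63) = -189
p[4] = -3(-189) = 567
p[5] = -3(567) = -1701
p[6] = -3(-1701) = 5103
p[7] = -3(5103) = -15309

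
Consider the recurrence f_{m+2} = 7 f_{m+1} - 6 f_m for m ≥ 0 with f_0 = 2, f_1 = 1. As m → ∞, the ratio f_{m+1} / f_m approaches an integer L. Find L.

The characteristic equation is r^2 - 7r + 6 = 0, which factors as (r - 6)(r - 1) = 0.
So the roots are 6 and 1. Since |6| > |1| and the coefficient of 6^m is non-zero, the ratio tends to 6.

6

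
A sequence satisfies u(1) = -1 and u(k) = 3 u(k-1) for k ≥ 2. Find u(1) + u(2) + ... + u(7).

-1093

u(2) = 3(-1) = -3
u(3) = 3(-3) = -9
u(4) = 3(-9) = -27
u(5) = 3(-27) = -81
u(6) = 3(-81) = -243
u(7) = 3(-243) = -729
Sum = (-1) + (-3) + (-9) + (-27) + (-81) + (-243) + (-729) = -1093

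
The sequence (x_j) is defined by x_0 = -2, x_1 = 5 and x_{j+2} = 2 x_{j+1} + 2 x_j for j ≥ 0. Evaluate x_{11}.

64608

x_2 = 2·5 + 2·(-2) = 6
x_3 = 2·6 + 2·5 = 22
x_4 = 2·22 + 2·6 = 56
x_5 = 2·56 + 2·22 = 156
x_6 = 2·156 + 2·56 = 424
x_7 = 2·424 + 2·156 = 1160
x_8 = 2·1160 + 2·424 = 3168
x_9 = 2·3168 + 2·1160 = 8656
x_{10} = 2·8656 + 2·3168 = 23648
x_{11} = 2·23648 + 2·8656 = 64608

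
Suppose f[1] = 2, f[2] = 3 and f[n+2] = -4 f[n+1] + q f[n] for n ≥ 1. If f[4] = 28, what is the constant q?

f[3] = -12 + 2q
f[4] = 48 - 5q
So 48 - 5q = 28, giving q = 4.

4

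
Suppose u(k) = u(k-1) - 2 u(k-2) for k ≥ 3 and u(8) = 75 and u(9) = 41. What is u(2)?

5

Rearranging, u(k-2) = (u(k) - u(k-1)) / -2.
u(7) = (41 - 75) / -2 = -34/-2 = 17
u(6) = (75 - 17) / -2 = 58/-2 = -29
u(5) = (17 - (-29)) / -2 = 46/-2 = -23
u(4) = (-29 - (-23)) / -2 = -6/-2 = 3
u(3) = (-23 - 3) / -2 = -26/-2 = 13
u(2) = (3 - 13) / -2 = -10/-2 = 5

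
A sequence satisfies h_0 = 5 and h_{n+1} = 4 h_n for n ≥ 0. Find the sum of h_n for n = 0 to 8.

h_1 = 4·5 = 20
h_2 = 4·20 = 80
h_3 = 4·80 = 320
h_4 = 4·320 = 1280
h_5 = 4·1280 = 5120
h_6 = 4·5120 = 20480
h_7 = 4·20480 = 81920
h_8 = 4·81920 = 327680
Sum = 5 + 20 + 80 + 320 + 1280 + 5120 + 20480 + 81920 + 327680 = 436905

436905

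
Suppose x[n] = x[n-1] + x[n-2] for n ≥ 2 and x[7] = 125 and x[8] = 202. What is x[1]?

Rearranging, x[n-2] = x[n] - x[n-1].
x[6] = 202 - 125 = 77
x[5] = 125 - 77 = 48
x[4] = 77 - 48 = 29
x[3] = 48 - 29 = 19
x[2] = 29 - 19 = 10
x[1] = 19 - 10 = 9

9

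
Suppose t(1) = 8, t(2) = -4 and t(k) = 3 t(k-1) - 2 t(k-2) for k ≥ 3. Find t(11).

-12268

t(3) = 3*(-4) - 2*8 = -28
t(4) = 3*(-28) - 2*(-4) = -76
t(5) = 3*(-76) - 2*(-28) = -172
t(6) = 3*(-172) - 2*(-76) = -364
t(7) = 3*(-364) - 2*(-172) = -748
t(8) = 3*(-748) - 2*(-364) = -1516
t(9) = 3*(-1516) - 2*(-748) = -3052
t(10) = 3*(-3052) - 2*(-1516) = -6124
t(11) = 3*(-6124) - 2*(-3052) = -12268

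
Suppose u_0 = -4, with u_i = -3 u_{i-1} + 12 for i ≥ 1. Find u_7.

u_1 = -3·(-4) + 12 = 24
u_2 = -3·24 + 12 = -60
u_3 = -3·(-60) + 12 = 192
u_4 = -3·192 + 12 = -564
u_5 = -3·(-564) + 12 = 1704
u_6 = -3·1704 + 12 = -5100
u_7 = -3·(-5100) + 12 = 15312

15312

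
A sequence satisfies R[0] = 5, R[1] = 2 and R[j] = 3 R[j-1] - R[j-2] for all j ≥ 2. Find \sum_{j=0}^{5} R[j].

R[2] = 3(2) - 5 = 1
R[3] = 3(1) - 2 = 1
R[4] = 3(1) - 1 = 2
R[5] = 3(2) - 1 = 5
Sum = 5 + 2 + 1 + 1 + 2 + 5 = 16

16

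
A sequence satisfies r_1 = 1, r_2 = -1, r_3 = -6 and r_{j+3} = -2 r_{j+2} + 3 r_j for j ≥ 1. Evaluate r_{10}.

r_4 = -2(-6) + 3(1) = 15
r_5 = -2(15) + 3(-1) = -33
r_6 = -2(-33) + 3(-6) = 48
r_7 = -2(48) + 3(15) = -51
r_8 = -2(-51) + 3(-33) = 3
r_9 = -2(3) + 3(48) = 138
r_{10} = -2(138) + 3(-51) = -429

-429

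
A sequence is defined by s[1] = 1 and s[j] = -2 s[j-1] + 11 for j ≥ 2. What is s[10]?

s[2] = -2(1) + 11 = 9
s[3] = -2(9) + 11 = -7
s[4] = -2(-7) + 11 = 25
s[5] = -2(25) + 11 = -39
s[6] = -2(-39) + 11 = 89
s[7] = -2(89) + 11 = -167
s[8] = -2(-167) + 11 = 345
s[9] = -2(345) + 11 = -679
s[10] = -2(-679) + 11 = 1369

1369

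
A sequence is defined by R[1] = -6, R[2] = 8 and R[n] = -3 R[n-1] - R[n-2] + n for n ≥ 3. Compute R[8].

1870

R[3] = -3·8 - (-6) + 3 = -15
R[4] = -3·(-15) - 8 + 4 = 41
R[5] = -3·41 - (-15) + 5 = -103
R[6] = -3·(-103) - 41 + 6 = 274
R[7] = -3·274 - (-103) + 7 = -712
R[8] = -3·(-712) - 274 + 8 = 1870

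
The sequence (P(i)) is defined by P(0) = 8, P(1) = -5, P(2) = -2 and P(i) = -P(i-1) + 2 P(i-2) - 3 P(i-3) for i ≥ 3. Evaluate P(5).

-101

P(3) = -(-2) + 2·(-5) - 3·8 = -32
P(4) = -(-32) + 2·(-2) - 3·(-5) = 43
P(5) = -43 + 2·(-32) - 3·(-2) = -101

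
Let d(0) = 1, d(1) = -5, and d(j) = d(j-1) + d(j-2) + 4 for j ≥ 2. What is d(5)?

d(2) = (-5) + 1 + 4 = 0
d(3) = 0 + (-5) + 4 = -1
d(4) = (-1) + 0 + 4 = 3
d(5) = 3 + (-1) + 4 = 6

6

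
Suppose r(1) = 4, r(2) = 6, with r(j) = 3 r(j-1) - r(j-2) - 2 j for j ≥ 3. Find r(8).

18

r(3) = 3·6 - 4 - 6 = 8
r(4) = 3·8 - 6 - 8 = 10
r(5) = 3·10 - 8 - 10 = 12
r(6) = 3·12 - 10 - 12 = 14
r(7) = 3·14 - 12 - 14 = 16
r(8) = 3·16 - 14 - 16 = 18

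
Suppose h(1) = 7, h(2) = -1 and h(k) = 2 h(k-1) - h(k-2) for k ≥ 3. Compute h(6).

h(3) = 2*(-1) - 7 = -9
h(4) = 2*(-9) - (-1) = -17
h(5) = 2*(-17) - (-9) = -25
h(6) = 2*(-25) - (-17) = -33

-33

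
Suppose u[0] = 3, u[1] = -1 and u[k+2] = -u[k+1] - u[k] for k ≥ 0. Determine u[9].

3

u[2] = -(-1) - 3 = -2
u[3] = -(-2) - (-1) = 3
u[4] = -3 - (-2) = -1
u[5] = -(-1) - 3 = -2
u[6] = -(-2) - (-1) = 3
u[7] = -3 - (-2) = -1
u[8] = -(-1) - 3 = -2
u[9] = -(-2) - (-1) = 3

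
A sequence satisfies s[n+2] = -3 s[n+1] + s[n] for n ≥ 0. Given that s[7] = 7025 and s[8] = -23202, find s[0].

-3

Rearranging, s[n-2] = s[n] + 3 s[n-1].
s[6] = -23202 + 3(7025) = -2127
s[5] = 7025 + 3(-2127) = 644
s[4] = -2127 + 3(644) = -195
s[3] = 644 + 3(-195) = 59
s[2] = -195 + 3(59) = -18
s[1] = 59 + 3(-18) = 5
s[0] = -18 + 3(5) = -3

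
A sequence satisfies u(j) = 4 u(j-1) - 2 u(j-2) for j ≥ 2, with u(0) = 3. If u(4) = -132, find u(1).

Let u(1) = y.
u(2) = -6 + 4y
u(3) = -24 + 14y
u(4) = -84 + 48y
So -84 + 48y = -132, giving y = -1.

-1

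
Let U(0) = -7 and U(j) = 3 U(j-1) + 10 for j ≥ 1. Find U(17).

The fixed point is 10/(1 - 3) = -5, so U(j) + 5 = 3(U(j-1) + 5).
Hence U(j) = -2·3^j - 5.
U(17) = -2·3^{17} - 5 = -2·129140163 - 5 = -258280331.

-258280331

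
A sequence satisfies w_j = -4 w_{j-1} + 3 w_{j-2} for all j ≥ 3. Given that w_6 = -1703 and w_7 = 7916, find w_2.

Rearranging, w_{j-2} = (w_j + 4 w_{j-1}) / 3.
w_5 = (7916 + 4*(-1703)) / 3 = 1104/3 = 368
w_4 = (-1703 + 4*368) / 3 = -231/3 = -77
w_3 = (368 + 4*(-77)) / 3 = 60/3 = 20
w_2 = (-77 + 4*20) / 3 = 3/3 = 1

1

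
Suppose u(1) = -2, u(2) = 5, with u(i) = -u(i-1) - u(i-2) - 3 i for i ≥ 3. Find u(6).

u(3) = -5 - (-2) - 9 = -12
u(4) = -(-12) - 5 - 12 = -5
u(5) = -(-5) - (-12) - 15 = 2
u(6) = -2 - (-5) - 18 = -15

-15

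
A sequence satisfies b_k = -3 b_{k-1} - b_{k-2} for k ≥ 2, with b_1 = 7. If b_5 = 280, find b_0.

-5

Let b_0 = v.
b_2 = -21 - v
b_3 = 56 + 3v
b_4 = -147 - 8v
b_5 = 385 + 21v
So 385 + 21v = 280, giving v = -5.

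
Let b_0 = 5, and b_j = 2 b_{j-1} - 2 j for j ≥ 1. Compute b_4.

28

b_1 = 2·5 - 2 = 8
b_2 = 2·8 - 4 = 12
b_3 = 2·12 - 6 = 18
b_4 = 2·18 - 8 = 28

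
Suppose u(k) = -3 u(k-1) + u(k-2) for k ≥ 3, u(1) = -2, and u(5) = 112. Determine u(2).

Let u(2) = x.
u(3) = -2 - 3x
u(4) = 6 + 10x
u(5) = -20 - 33x
So -20 - 33x = 112, giving x = -4.

-4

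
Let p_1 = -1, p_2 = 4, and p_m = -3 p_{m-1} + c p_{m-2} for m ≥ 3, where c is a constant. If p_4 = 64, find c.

p_3 = -12 - c
p_4 = 36 + 7c
So 36 + 7c = 64, giving c = 4.

4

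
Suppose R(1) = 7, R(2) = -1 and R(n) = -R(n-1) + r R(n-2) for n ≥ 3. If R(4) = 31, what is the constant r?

R(3) = 1 + 7r
R(4) = -1 - 8r
So -1 - 8r = 31, giving r = -4.

-4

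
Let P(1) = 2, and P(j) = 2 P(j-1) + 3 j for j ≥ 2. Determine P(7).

677

P(2) = 2*2 + 6 = 10
P(3) = 2*10 + 9 = 29
P(4) = 2*29 + 12 = 70
P(5) = 2*70 + 15 = 155
P(6) = 2*155 + 18 = 328
P(7) = 2*328 + 21 = 677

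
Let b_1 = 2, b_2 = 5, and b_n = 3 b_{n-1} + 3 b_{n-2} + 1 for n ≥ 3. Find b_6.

1186

b_3 = 3*5 + 3*2 + 1 = 22
b_4 = 3*22 + 3*5 + 1 = 82
b_5 = 3*82 + 3*22 + 1 = 313
b_6 = 3*313 + 3*82 + 1 = 1186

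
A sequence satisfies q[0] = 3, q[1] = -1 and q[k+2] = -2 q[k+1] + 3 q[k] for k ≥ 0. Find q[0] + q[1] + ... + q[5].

q[2] = -2*(-1) + 3*3 = 11
q[3] = -2*11 + 3*(-1) = -25
q[4] = -2*(-25) + 3*11 = 83
q[5] = -2*83 + 3*(-25) = -241
Sum = 3 + (-1) + 11 + (-25) + 83 + (-241) = -170

-170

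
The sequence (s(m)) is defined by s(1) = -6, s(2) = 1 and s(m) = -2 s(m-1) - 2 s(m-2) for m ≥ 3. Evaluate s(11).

s(3) = -2·1 - 2·(-6) = 10
s(4) = -2·10 - 2·1 = -22
s(5) = -2·(-22) - 2·10 = 24
s(6) = -2·24 - 2·(-22) = -4
s(7) = -2·(-4) - 2·24 = -40
s(8) = -2·(-40) - 2·(-4) = 88
s(9) = -2·88 - 2·(-40) = -96
s(10) = -2·(-96) - 2·88 = 16
s(11) = -2·16 - 2·(-96) = 160

160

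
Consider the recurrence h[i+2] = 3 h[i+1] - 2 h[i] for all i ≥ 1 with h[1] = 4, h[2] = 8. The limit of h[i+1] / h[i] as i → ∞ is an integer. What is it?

The characteristic equation is r^2 - 3r + 2 = 0, which factors as (r - 2)(r - 1) = 0.
So the roots are 2 and 1. Since |2| > |1| and the coefficient of 2^i is non-zero, the ratio tends to 2.

2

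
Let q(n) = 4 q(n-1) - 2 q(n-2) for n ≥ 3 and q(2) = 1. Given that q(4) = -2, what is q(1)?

Let q(1) = w.
q(3) = 4 - 2w
q(4) = 14 - 8w
So 14 - 8w = -2, giving w = 2.

2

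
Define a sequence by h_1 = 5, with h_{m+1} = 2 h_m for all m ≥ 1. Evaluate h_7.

h_2 = 2*5 = 10
h_3 = 2*10 = 20
h_4 = 2*20 = 40
h_5 = 2*40 = 80
h_6 = 2*80 = 160
h_7 = 2*160 = 320

320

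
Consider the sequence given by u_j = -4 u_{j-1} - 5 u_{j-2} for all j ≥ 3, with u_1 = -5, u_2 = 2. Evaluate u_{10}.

u_3 = -4(2) - 5(-5) = 17
u_4 = -4(17) - 5(2) = -78
u_5 = -4(-78) - 5(17) = 227
u_6 = -4(227) - 5(-78) = -518
u_7 = -4(-518) - 5(227) = 937
u_8 = -4(937) - 5(-518) = -1158
u_9 = -4(-1158) - 5(937) = -53
u_{10} = -4(-53) - 5(-1158) = 6002

6002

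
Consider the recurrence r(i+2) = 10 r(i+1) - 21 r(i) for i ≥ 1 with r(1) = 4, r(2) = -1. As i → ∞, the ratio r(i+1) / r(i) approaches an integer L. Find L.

7

The characteristic equation is r^2 - 10r + 21 = 0, which factors as (r - 7)(r - 3) = 0.
So the roots are 7 and 3. Since |7| > |3| and the coefficient of 7^i is non-zero, the ratio tends to 7.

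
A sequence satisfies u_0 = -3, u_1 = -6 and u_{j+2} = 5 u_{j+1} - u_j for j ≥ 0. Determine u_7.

u_2 = 5(-6) - (-3) = -27
u_3 = 5(-27) - (-6) = -129
u_4 = 5(-129) - (-27) = -618
u_5 = 5(-618) - (-129) = -2961
u_6 = 5(-2961) - (-618) = -14187
u_7 = 5(-14187) - (-2961) = -67974

-67974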